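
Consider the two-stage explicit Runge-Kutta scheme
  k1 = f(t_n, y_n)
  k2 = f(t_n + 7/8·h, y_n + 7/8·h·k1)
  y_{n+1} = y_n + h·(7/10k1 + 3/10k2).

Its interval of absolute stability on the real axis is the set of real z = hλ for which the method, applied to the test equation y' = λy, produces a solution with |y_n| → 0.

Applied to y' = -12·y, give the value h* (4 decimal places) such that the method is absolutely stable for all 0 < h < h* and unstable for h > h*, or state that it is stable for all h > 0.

(-3.8095,0); λ=-12 ⇒ h* = (80/21)/12 = 0.3175.

With y'=λy (z=hλ):
  k1=λy_n ⇒ h·k1=z·y_n;  k2=λ(1+7/8z)y_n ⇒ h·k2=z(1+7/8z)y_n
  y_{n+1}/y_n = 1 + 7/10z + 3/10z(1+7/8z) = 1 + z + 21/80z²
  so R(z) = 1 + z + 21/80z².

Boundary: |R(x)|=1, x<0.
x=-1.63: |R|=0.0674
R=1: x+21/80x²=0 ⇒ x=−80/21=-3.8095; min R=1−1/(4·21/80)=0.0476>−1
Confirm numerically:
  x=-3.557: |R|=0.76422 <1
  x=-2.610: |R|=0.17818 <1
  x=-2.592: |R|=0.17160 <1
  x=-2.165: |R|=0.06540 <1
  x=-4.246: |R|=1.48649 >1
  x=-4.149: |R|=1.36973 >1
  x=-3.916: |R|=1.10945 >1
So |R|<1 on (-3.8095, 0).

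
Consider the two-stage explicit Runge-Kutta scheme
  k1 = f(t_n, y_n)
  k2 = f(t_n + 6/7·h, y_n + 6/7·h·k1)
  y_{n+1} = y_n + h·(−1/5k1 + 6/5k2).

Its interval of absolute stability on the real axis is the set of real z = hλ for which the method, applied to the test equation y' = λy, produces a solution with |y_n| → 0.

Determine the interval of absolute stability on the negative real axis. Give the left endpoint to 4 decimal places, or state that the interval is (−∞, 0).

(-0.9722, 0).

Set f=λy, z=hλ:
  k1=λy_n ⇒ h·k1=z·y_n;  k2=λ(1+6/7z)y_n ⇒ h·k2=z(1+6/7z)y_n
  y_{n+1}/y_n = 1 − 1/5z + 6/5z(1+6/7z) = 1 + z + 36/35z²
  so R(z) = 1 + z + 36/35z².

Need |R(x)|<1, x<0.
x=-0.42: |R|=0.7614
R=1: x+36/35x²=0 ⇒ x=−35/36=-0.9722; min R=1−1/(4·36/35)=0.7569>−1
Confirm numerically:
  x=-0.791: |R|=0.85256 <1
  x=-0.738: |R|=0.82221 <1
  x=-0.685: |R|=0.79763 <1
  x=-0.630: |R|=0.77824 <1
  x=-1.526: |R|=1.86921 >1
  x=-1.502: |R|=1.81846 >1
  x=-1.496: |R|=1.80596 >1
So |R|<1 on (-0.9722, 0).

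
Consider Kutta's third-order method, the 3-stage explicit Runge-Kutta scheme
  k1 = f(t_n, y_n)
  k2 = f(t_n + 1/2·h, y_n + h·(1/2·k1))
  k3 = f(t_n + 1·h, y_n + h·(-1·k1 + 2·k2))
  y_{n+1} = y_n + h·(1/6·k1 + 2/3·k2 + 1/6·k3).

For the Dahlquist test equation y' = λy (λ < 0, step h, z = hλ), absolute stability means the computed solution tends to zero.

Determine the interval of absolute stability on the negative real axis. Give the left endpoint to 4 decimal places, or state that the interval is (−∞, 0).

Test eqn y'=λy, z=hλ:
  order 3, 3-stage ⇒ R(z)=1+z+z^2/2+z^3/6
  (e.g. R(-1.66)=-0.04458, |R|=0.04458)

Boundary: |R(x)|=1, x<0.
x=-1.66: |R|=0.0446
|R(-2.73)|=1.3946 |R(-2.1)|=0.4385 |R(-1.52)|=0.0499
Bisect:
  x_lo=-3.0268 |R|=2.0678  x_hi=-0.1680 |R|=0.8454
  mid=-1.59739 |R|=0.00090 →hi
  mid=-2.31212 |R|=0.69923 →hi
  mid=-2.66948 |R|=1.27692 →lo
  mid=-2.49080 |R|=0.96428 →hi
  mid=-2.58014 |R|=1.11429 →lo
  mid=-2.53547 |R|=1.03775 →lo
  mid=-2.51313 |R|=1.00064 →lo
  mid=-2.50196 |R|=0.98236 →hi
  mid=-2.50755 |R|=0.99148 →hi
  ...
  [-2.51278,-2.51261] ⇒ x*=-2.5127
Stable set (-2.5127, 0).

z∈(-2.5127,0).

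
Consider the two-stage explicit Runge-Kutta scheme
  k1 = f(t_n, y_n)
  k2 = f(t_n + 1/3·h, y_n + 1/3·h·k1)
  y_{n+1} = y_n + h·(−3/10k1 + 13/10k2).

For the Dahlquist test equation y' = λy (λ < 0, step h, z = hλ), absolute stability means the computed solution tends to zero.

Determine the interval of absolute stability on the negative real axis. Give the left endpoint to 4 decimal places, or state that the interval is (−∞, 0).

z∈(-2.3077,0).

With y'=λy (z=hλ):
  k1=λy_n ⇒ h·k1=z·y_n;  k2=λ(1+1/3z)y_n ⇒ h·k2=z(1+1/3z)y_n
  y_{n+1}/y_n = 1 − 3/10z + 13/10z(1+1/3z) = 1 + z + 13/30z²
  R(z) = 1 + z + 13/30z².

Solve |R(x)|<1 on ℝ⁻.
x=-1.06: |R|=0.4269
R=1: x+13/30x²=0 ⇒ x=−30/13=-2.3077; min R=1−1/(4·13/30)=0.4231>−1
Confirm numerically:
  x=-2.169: |R|=0.86964 <1
  x=-2.002: |R|=0.73480 <1
  x=-1.714: |R|=0.55904 <1
  x=-2.867: |R|=1.69487 >1
  x=-2.853: |R|=1.67416 >1
Stable set (-2.3077, 0).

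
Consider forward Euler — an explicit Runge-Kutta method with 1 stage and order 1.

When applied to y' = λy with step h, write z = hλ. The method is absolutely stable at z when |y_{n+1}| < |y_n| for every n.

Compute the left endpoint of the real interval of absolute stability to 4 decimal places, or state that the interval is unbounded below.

Set f=λy, z=hλ:
  order 1, 1-stage ⇒ R(z)=1+z
  (e.g. R(-1.7)=-0.70000, |R|=0.70000)

Find x<0 with |R(x)|<1.
x=-1.7: |R|=0.7000
|R(-2.39)|=1.3900 |R(-1.69)|=0.6900 |R(-1.06)|=0.0600
Bisect:
  x_lo=-2.4990 |R|=1.4990  x_hi=-0.1738 |R|=0.8262
  mid=-1.33640 |R|=0.33640 →hi
  mid=-1.91770 |R|=0.91770 →hi
  mid=-2.20835 |R|=1.20835 →lo
  mid=-2.06303 |R|=1.06303 →lo
  mid=-1.99036 |R|=0.99036 →hi
  mid=-2.02670 |R|=1.02670 →lo
  mid=-2.00853 |R|=1.00853 →lo
  ...
  [-2.00002,-1.99987] ⇒ x*=-2.0000
So |R|<1 on (-2.0000, 0).

left endpoint -2.0000.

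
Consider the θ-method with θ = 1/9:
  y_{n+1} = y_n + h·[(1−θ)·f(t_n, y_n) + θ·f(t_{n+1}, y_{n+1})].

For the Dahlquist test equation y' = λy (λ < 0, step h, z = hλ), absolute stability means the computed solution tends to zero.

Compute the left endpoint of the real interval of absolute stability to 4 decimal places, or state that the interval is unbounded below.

z* = -2.5714.

With y'=λy (z=hλ):
  y_{n+1} = y_n + z·[8/9·y_n + 1/9·y_{n+1}] ⇒ (1 − 1/9z)y_{n+1} = (1 + 8/9z)y_n
  so R(z) = (1 + 8/9z)/(1 − 1/9z).

Find x<0 with |R(x)|<1.
x=-0.9: |R|=0.1818
R=−1: 1+8/9x = −1+1/9x ⇒ -7/9x=2 ⇒ x=2/(-7/9)=-2.5714
Confirm numerically:
  x=-2.264: |R|=0.80895 <1
  x=-1.672: |R|=0.41004 <1
  x=-1.533: |R|=0.30988 <1
  x=-2.941: |R|=1.21665 >1
  x=-2.741: |R|=1.10110 >1
  x=-2.668: |R|=1.05794 >1
So |R|<1 on (-2.5714, 0).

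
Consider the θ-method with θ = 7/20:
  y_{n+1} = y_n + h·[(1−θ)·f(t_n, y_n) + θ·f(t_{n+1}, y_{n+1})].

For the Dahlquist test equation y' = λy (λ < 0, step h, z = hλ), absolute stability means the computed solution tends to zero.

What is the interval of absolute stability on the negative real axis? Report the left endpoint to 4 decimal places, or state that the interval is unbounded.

z∈(-6.6667,0).

On y'=λy, z=hλ:
  y_{n+1} = y_n + z·[13/20·y_n + 7/20·y_{n+1}] ⇒ (1 − 7/20z)y_{n+1} = (1 + 13/20z)y_n
  so R(z) = (1 + 13/20z)/(1 − 7/20z).

Solve |R(x)|<1 on ℝ⁻.
x=-0.61: |R|=0.4973
R=−1: 1+13/20x = −1+7/20x ⇒ -3/10x=2 ⇒ x=2/(-3/10)=-6.6667
Confirm numerically:
  x=-6.091: |R|=0.94486 <1
  x=-5.662: |R|=0.89892 <1
  x=-4.973: |R|=0.81460 <1
  x=-7.252: |R|=1.04963 >1
  x=-7.236: |R|=1.04835 >1
  x=-6.708: |R|=1.00370 >1
Interval (-6.6667, 0).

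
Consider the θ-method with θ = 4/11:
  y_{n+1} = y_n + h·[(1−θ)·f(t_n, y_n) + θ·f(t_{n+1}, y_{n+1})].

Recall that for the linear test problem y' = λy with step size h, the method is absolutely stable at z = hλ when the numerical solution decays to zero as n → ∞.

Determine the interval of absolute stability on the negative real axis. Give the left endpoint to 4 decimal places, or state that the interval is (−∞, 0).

(-7.3333, 0).

With y'=λy (z=hλ):
  y_{n+1} = y_n + z·[7/11·y_n + 4/11·y_{n+1}] ⇒ (1 − 4/11z)y_{n+1} = (1 + 7/11z)y_n
  Hence R(z) = (1 + 7/11z)/(1 − 4/11z).

Need |R(x)|<1, x<0.
x=-0.77: |R|=0.3984
R=−1: 1+7/11x = −1+4/11x ⇒ -3/11x=2 ⇒ x=2/(-3/11)=-7.3333
Confirm numerically:
  x=-7.150: |R|=0.98611 <1
  x=-3.916: |R|=0.61551 <1
  x=-3.194: |R|=0.47771 <1
  x=-7.739: |R|=1.02901 >1
  x=-7.652: |R|=1.02298 >1
So |R|<1 on (-7.3333, 0).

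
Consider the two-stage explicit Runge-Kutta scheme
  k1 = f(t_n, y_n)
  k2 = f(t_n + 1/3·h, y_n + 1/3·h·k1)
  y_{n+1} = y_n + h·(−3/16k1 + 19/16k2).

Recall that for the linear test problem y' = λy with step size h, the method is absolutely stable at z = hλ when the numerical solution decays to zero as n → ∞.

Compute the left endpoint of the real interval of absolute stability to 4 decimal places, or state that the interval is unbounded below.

Test eqn y'=λy, z=hλ:
  k1=λy_n ⇒ h·k1=z·y_n;  k2=λ(1+1/3z)y_n ⇒ h·k2=z(1+1/3z)y_n
  y_{n+1}/y_n = 1 − 3/16z + 19/16z(1+1/3z) = 1 + z + 19/48z²
  Hence R(z) = 1 + z + 19/48z².

Need |R(x)|<1, x<0.
x=-0.37: |R|=0.6842
R=1: x+19/48x²=0 ⇒ x=−48/19=-2.5263; min R=1−1/(4·19/48)=0.3684>−1
Confirm numerically:
  x=-2.376: |R|=0.85863 <1
  x=-1.815: |R|=0.48896 <1
  x=-1.075: |R|=0.38243 <1
  x=-2.970: |R|=1.52161 >1
  x=-2.963: |R|=1.51217 >1
Interval (-2.5263, 0).

z* = -2.5263.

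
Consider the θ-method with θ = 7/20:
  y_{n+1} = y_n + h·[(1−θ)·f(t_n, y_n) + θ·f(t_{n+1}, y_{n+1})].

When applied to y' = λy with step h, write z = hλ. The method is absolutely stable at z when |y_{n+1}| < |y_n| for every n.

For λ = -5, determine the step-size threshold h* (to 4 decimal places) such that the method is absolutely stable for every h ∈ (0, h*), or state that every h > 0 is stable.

With y'=λy (z=hλ):
  y_{n+1} = y_n + z·[13/20·y_n + 7/20·y_{n+1}] ⇒ (1 − 7/20z)y_{n+1} = (1 + 13/20z)y_n
  so R(z) = (1 + 13/20z)/(1 − 7/20z).

Boundary: |R(x)|=1, x<0.
x=-0.43: |R|=0.6262
R=−1: 1+13/20x = −1+7/20x ⇒ -3/10x=2 ⇒ x=2/(-3/10)=-6.6667
Confirm numerically:
  x=-6.626: |R|=0.99632 <1
  x=-5.712: |R|=0.90451 <1
  x=-5.476: |R|=0.87753 <1
  x=-7.229: |R|=1.04779 >1
  x=-7.149: |R|=1.04132 >1
  x=-6.782: |R|=1.01026 >1
So |R|<1 on (-6.6667, 0).

(-6.6667,0); λ=-5 ⇒ h* = (20/3)/5 = 1.3333.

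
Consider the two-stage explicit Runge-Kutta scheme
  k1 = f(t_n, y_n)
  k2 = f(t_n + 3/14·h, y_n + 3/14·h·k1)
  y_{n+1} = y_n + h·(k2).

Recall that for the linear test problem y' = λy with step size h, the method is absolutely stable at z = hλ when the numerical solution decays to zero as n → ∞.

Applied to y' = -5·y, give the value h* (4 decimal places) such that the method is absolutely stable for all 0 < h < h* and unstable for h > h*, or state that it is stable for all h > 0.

(-4.6667,0); λ=-5 ⇒ h* = (14/3)/5 = 0.9333.

With y'=λy (z=hλ):
  k1=λy_n ⇒ h·k1=z·y_n;  k2=λ(1+3/14z)y_n ⇒ h·k2=z(1+3/14z)y_n
  y_{n+1}/y_n = 1 + z(1+3/14z) = 1 + z + 3/14z²
  ⇒ R(z) = 1 + z + 3/14z².

Solve |R(x)|<1 on ℝ⁻.
x=-0.4: |R|=0.6343
R=1: x+3/14x²=0 ⇒ x=−14/3=-4.6667; min R=1−1/(4·3/14)=-0.1667>−1
Confirm numerically:
  x=-4.588: |R|=0.92266 <1
  x=-3.012: |R|=0.06797 <1
  x=-2.612: |R|=0.15003 <1
  x=-2.314: |R|=0.16659 <1
  x=-4.979: |R|=1.33324 >1
  x=-4.944: |R|=1.29381 >1
  x=-4.698: |R|=1.03154 >1
Stable set (-4.6667, 0).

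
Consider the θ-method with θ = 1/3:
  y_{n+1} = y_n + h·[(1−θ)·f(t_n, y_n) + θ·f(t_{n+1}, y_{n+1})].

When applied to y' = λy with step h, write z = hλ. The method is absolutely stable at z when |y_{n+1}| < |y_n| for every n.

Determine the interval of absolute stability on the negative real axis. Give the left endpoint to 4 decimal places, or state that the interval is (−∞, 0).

With y'=λy (z=hλ):
  y_{n+1} = y_n + z·[2/3·y_n + 1/3·y_{n+1}] ⇒ (1 − 1/3z)y_{n+1} = (1 + 2/3z)y_n
  R(z) = (1 + 2/3z)/(1 − 1/3z).

Find x<0 with |R(x)|<1.
x=-0.8: |R|=0.3684
R=−1: 1+2/3x = −1+1/3x ⇒ -1/3x=2 ⇒ x=2/(-1/3)=-6.0000
Confirm numerically:
  x=-5.400: |R|=0.92857 <1
  x=-5.196: |R|=0.90190 <1
  x=-4.364: |R|=0.77784 <1
  x=-3.667: |R|=0.65007 <1
  x=-6.174: |R|=1.01897 >1
  x=-6.152: |R|=1.01661 >1
Stable set (-6.0000, 0).

(-6.0000, 0).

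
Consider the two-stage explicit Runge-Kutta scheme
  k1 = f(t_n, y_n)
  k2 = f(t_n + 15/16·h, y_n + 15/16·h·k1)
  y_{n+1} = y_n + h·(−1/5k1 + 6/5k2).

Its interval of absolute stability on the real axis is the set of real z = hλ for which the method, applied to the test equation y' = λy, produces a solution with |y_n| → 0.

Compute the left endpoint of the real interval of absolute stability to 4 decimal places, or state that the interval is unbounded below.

z* = -0.8889.

With y'=λy (z=hλ):
  k1=λy_n ⇒ h·k1=z·y_n;  k2=λ(1+15/16z)y_n ⇒ h·k2=z(1+15/16z)y_n
  y_{n+1}/y_n = 1 − 1/5z + 6/5z(1+15/16z) = 1 + z + 9/8z²
  ⇒ R(z) = 1 + z + 9/8z².

Boundary: |R(x)|=1, x<0.
x=-1.21: |R|=1.4371
R=1: x+9/8x²=0 ⇒ x=−8/9=-0.8889; min R=1−1/(4·9/8)=0.7778>−1
Confirm numerically:
  x=-0.623: |R|=0.81365 <1
  x=-0.608: |R|=0.80787 <1
  x=-0.377: |R|=0.78290 <1
  x=-1.222: |R|=1.45794 >1
  x=-1.122: |R|=1.29424 >1
  x=-0.927: |R|=1.03975 >1
So |R|<1 on (-0.8889, 0).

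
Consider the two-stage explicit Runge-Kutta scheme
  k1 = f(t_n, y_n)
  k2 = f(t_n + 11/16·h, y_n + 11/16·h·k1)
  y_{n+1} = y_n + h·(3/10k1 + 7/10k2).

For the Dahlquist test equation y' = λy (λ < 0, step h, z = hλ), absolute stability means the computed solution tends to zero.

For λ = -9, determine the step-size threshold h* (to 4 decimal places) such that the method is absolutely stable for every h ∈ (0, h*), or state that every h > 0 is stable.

(-2.0779,0); λ=-9 ⇒ h* = (160/77)/9 = 0.2309.

Set f=λy, z=hλ:
  k1=λy_n ⇒ h·k1=z·y_n;  k2=λ(1+11/16z)y_n ⇒ h·k2=z(1+11/16z)y_n
  y_{n+1}/y_n = 1 + 3/10z + 7/10z(1+11/16z) = 1 + z + 77/160z²
  so R(z) = 1 + z + 77/160z².

Boundary: |R(x)|=1, x<0.
x=-0.95: |R|=0.4843
R=1: x+77/160x²=0 ⇒ x=−160/77=-2.0779; min R=1−1/(4·77/160)=0.4805>−1
Confirm numerically:
  x=-1.867: |R|=0.81049 <1
  x=-1.168: |R|=0.48853 <1
  x=-1.121: |R|=0.48376 <1
  x=-2.640: |R|=1.71412 >1
  x=-2.222: |R|=1.15407 >1
Interval (-2.0779, 0).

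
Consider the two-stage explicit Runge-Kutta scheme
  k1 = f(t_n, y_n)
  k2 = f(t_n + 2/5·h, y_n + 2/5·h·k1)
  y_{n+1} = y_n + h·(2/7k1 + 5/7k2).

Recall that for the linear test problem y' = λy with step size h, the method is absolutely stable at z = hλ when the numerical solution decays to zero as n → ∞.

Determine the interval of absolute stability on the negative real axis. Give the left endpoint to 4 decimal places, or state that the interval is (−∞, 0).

z∈(-3.5000,0).

With y'=λy (z=hλ):
  k1=λy_n ⇒ h·k1=z·y_n;  k2=λ(1+2/5z)y_n ⇒ h·k2=z(1+2/5z)y_n
  y_{n+1}/y_n = 1 + 2/7z + 5/7z(1+2/5z) = 1 + z + 2/7z²
  ⇒ R(z) = 1 + z + 2/7z².

Boundary: |R(x)|=1, x<0.
x=-1.61: |R|=0.1306
R=1: x+2/7x²=0 ⇒ x=−7/2=-3.5000; min R=1−1/(4·2/7)=0.1250>−1
Confirm numerically:
  x=-3.149: |R|=0.68420 <1
  x=-3.086: |R|=0.63497 <1
  x=-3.015: |R|=0.58221 <1
  x=-2.653: |R|=0.35797 <1
  x=-4.033: |R|=1.61417 >1
  x=-3.573: |R|=1.07452 >1
Interval (-3.5000, 0).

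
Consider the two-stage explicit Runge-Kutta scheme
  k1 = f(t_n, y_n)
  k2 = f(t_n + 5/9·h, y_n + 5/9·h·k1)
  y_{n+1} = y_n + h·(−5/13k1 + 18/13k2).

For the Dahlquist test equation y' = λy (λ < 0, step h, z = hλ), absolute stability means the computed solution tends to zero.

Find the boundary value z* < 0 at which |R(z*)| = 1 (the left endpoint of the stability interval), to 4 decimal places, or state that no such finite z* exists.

z* = -1.3000.

On y'=λy, z=hλ:
  k1=λy_n ⇒ h·k1=z·y_n;  k2=λ(1+5/9z)y_n ⇒ h·k2=z(1+5/9z)y_n
  y_{n+1}/y_n = 1 − 5/13z + 18/13z(1+5/9z) = 1 + z + 10/13z²
  so R(z) = 1 + z + 10/13z².

Boundary: |R(x)|=1, x<0.
x=-1.09: |R|=0.8239
R=1: x+10/13x²=0 ⇒ x=−13/10=-1.3000; min R=1−1/(4·10/13)=0.6750>−1
Confirm numerically:
  x=-1.205: |R|=0.91194 <1
  x=-1.016: |R|=0.77804 <1
  x=-0.637: |R|=0.67513 <1
  x=-0.581: |R|=0.67866 <1
  x=-1.778: |R|=1.65376 >1
  x=-1.636: |R|=1.42284 >1
  x=-1.508: |R|=1.24128 >1
Stable set (-1.3000, 0).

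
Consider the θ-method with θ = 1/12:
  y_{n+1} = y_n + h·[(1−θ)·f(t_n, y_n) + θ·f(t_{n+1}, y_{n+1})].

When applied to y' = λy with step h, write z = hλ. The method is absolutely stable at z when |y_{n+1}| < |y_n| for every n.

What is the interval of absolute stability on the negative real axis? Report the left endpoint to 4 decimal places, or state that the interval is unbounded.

With y'=λy (z=hλ):
  y_{n+1} = y_n + z·[11/12·y_n + 1/12·y_{n+1}] ⇒ (1 − 1/12z)y_{n+1} = (1 + 11/12z)y_n
  Hence R(z) = (1 + 11/12z)/(1 − 1/12z).

Boundary: |R(x)|=1, x<0.
x=-1.12: |R|=0.0244
R=−1: 1+11/12x = −1+1/12x ⇒ -5/6x=2 ⇒ x=2/(-5/6)=-2.4000
Confirm numerically:
  x=-2.120: |R|=0.80170 <1
  x=-1.389: |R|=0.24490 <1
  x=-1.277: |R|=0.15418 <1
  x=-2.914: |R|=1.34464 >1
  x=-2.540: |R|=1.09629 >1
  x=-2.505: |R|=1.07239 >1
Interval (-2.4000, 0).

z∈(-2.4000,0).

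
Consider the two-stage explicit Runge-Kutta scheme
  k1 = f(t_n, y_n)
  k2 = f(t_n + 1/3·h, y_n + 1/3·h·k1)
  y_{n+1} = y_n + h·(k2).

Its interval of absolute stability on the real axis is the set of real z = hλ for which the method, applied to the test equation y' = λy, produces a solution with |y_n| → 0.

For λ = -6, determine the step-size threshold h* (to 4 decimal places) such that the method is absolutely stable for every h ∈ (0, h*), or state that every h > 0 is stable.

Set f=λy, z=hλ:
  k1=λy_n ⇒ h·k1=z·y_n;  k2=λ(1+1/3z)y_n ⇒ h·k2=z(1+1/3z)y_n
  y_{n+1}/y_n = 1 + z(1+1/3z) = 1 + z + 1/3z²
  Hence R(z) = 1 + z + 1/3z².

Find x<0 with |R(x)|<1.
x=-0.32: |R|=0.7141
R=1: x+1/3x²=0 ⇒ x=−3=-3.0000; min R=1−1/(4·1/3)=0.2500>−1
Confirm numerically:
  x=-2.223: |R|=0.42424 <1
  x=-1.766: |R|=0.27359 <1
  x=-1.623: |R|=0.25504 <1
  x=-1.320: |R|=0.26080 <1
  x=-3.299: |R|=1.32880 >1
  x=-3.292: |R|=1.32042 >1
Stable set (-3.0000, 0).

(-3.0000,0); λ=-6 ⇒ h* = (3)/6 = 0.5000.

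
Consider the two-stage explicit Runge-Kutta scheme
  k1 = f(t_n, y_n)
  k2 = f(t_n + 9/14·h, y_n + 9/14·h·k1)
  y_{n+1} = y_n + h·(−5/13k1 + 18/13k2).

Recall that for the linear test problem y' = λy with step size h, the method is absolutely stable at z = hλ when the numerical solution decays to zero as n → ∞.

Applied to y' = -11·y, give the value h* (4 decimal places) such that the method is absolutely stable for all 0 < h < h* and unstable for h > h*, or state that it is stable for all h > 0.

With y'=λy (z=hλ):
  k1=λy_n ⇒ h·k1=z·y_n;  k2=λ(1+9/14z)y_n ⇒ h·k2=z(1+9/14z)y_n
  y_{n+1}/y_n = 1 − 5/13z + 18/13z(1+9/14z) = 1 + z + 81/91z²
  R(z) = 1 + z + 81/91z².

Solve |R(x)|<1 on ℝ⁻.
x=-1.22: |R|=1.1048
R=1: x+81/91x²=0 ⇒ x=−91/81=-1.1235; min R=1−1/(4·81/91)=0.7191>−1
Confirm numerically:
  x=-1.061: |R|=0.94102 <1
  x=-0.965: |R|=0.86389 <1
  x=-0.733: |R|=0.74525 <1
  x=-0.645: |R|=0.72531 <1
  x=-1.333: |R|=1.24863 >1
  x=-1.239: |R|=1.12743 >1
So |R|<1 on (-1.1235, 0).

(-1.1235,0); λ=-11 ⇒ h* = (91/81)/11 = 0.1021.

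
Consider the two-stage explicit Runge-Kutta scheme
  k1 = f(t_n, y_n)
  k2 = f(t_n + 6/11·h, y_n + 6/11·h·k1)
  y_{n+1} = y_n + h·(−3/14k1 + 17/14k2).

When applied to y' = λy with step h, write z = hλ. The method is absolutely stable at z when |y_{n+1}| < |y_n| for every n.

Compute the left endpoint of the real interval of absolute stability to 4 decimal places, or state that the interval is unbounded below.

Test eqn y'=λy, z=hλ:
  k1=λy_n ⇒ h·k1=z·y_n;  k2=λ(1+6/11z)y_n ⇒ h·k2=z(1+6/11z)y_n
  y_{n+1}/y_n = 1 − 3/14z + 17/14z(1+6/11z) = 1 + z + 51/77z²
  ⇒ R(z) = 1 + z + 51/77z².

Boundary: |R(x)|=1, x<0.
x=-1.56: |R|=1.0519
R=1: x+51/77x²=0 ⇒ x=−77/51=-1.5098; min R=1−1/(4·51/77)=0.6225>−1
Confirm numerically:
  x=-1.287: |R|=0.81008 <1
  x=-1.277: |R|=0.80309 <1
  x=-1.248: |R|=0.78359 <1
  x=-1.181: |R|=0.74280 <1
  x=-2.101: |R|=1.82269 >1
  x=-1.872: |R|=1.44909 >1
Stable set (-1.5098, 0).

left endpoint -1.5098.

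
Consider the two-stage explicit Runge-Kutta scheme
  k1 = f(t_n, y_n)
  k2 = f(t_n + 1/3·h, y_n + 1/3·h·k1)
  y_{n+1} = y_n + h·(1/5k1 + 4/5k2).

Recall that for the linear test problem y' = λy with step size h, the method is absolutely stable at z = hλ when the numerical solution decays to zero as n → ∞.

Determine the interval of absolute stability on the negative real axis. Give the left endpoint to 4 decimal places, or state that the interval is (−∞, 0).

With y'=λy (z=hλ):
  k1=λy_n ⇒ h·k1=z·y_n;  k2=λ(1+1/3z)y_n ⇒ h·k2=z(1+1/3z)y_n
  y_{n+1}/y_n = 1 + 1/5z + 4/5z(1+1/3z) = 1 + z + 4/15z²
  so R(z) = 1 + z + 4/15z².

Solve |R(x)|<1 on ℝ⁻.
x=-0.56: |R|=0.5236
R=1: x+4/15x²=0 ⇒ x=−15/4=-3.7500; min R=1−1/(4·4/15)=0.0625>−1
Confirm numerically:
  x=-3.332: |R|=0.62859 <1
  x=-2.948: |R|=0.36952 <1
  x=-2.552: |R|=0.18472 <1
  x=-4.242: |R|=1.55655 >1
  x=-3.883: |R|=1.13772 >1
Interval (-3.7500, 0).

(-3.7500, 0).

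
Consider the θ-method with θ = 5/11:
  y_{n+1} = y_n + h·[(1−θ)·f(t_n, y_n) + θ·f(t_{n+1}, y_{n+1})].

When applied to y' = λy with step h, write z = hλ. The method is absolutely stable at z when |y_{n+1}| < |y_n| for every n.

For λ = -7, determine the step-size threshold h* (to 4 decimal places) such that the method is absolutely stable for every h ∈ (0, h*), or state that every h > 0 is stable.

(-22.0000,0); λ=-7 ⇒ h* = (22)/7 = 3.1429.

Set f=λy, z=hλ:
  y_{n+1} = y_n + z·[6/11·y_n + 5/11·y_{n+1}] ⇒ (1 − 5/11z)y_{n+1} = (1 + 6/11z)y_n
  Hence R(z) = (1 + 6/11z)/(1 − 5/11z).

Solve |R(x)|<1 on ℝ⁻.
x=-0.89: |R|=0.3663
R=−1: 1+6/11x = −1+5/11x ⇒ -1/11x=2 ⇒ x=2/(-1/11)=-22.0000
Confirm numerically:
  x=-10.210: |R|=0.80999 <1
  x=-9.699: |R|=0.79324 <1
  x=-9.117: |R|=0.77232 <1
  x=-22.443: |R|=1.00360 >1
  x=-22.435: |R|=1.00353 >1
Stable set (-22.0000, 0).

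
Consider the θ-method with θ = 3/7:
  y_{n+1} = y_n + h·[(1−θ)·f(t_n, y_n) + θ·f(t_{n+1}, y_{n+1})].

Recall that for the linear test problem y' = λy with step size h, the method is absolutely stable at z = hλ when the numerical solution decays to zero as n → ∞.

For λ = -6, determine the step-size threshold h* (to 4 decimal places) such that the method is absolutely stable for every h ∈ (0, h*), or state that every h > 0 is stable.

With y'=λy (z=hλ):
  y_{n+1} = y_n + z·[4/7·y_n + 3/7·y_{n+1}] ⇒ (1 − 3/7z)y_{n+1} = (1 + 4/7z)y_n
  Hence R(z) = (1 + 4/7z)/(1 − 3/7z).

Boundary: |R(x)|=1, x<0.
x=-1.32: |R|=0.1569
R=−1: 1+4/7x = −1+3/7x ⇒ -1/7x=2 ⇒ x=2/(-1/7)=-14.0000
Confirm numerically:
  x=-10.170: |R|=0.89789 <1
  x=-9.312: |R|=0.86581 <1
  x=-8.160: |R|=0.81449 <1
  x=-6.544: |R|=0.72004 <1
  x=-14.399: |R|=1.00795 >1
  x=-14.321: |R|=1.00642 >1
  x=-14.042: |R|=1.00085 >1
Stable set (-14.0000, 0).

(-14.0000,0); λ=-6 ⇒ h* = (14)/6 = 2.3333.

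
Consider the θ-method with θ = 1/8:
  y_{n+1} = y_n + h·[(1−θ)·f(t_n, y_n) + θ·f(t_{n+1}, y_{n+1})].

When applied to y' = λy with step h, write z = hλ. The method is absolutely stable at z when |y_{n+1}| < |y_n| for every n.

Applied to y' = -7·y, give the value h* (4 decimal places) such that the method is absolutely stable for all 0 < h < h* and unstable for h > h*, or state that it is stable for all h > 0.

(-2.6667,0); λ=-7 ⇒ h* = (8/3)/7 = 0.3810.

With y'=λy (z=hλ):
  y_{n+1} = y_n + z·[7/8·y_n + 1/8·y_{n+1}] ⇒ (1 − 1/8z)y_{n+1} = (1 + 7/8z)y_n
  R(z) = (1 + 7/8z)/(1 − 1/8z).

Find x<0 with |R(x)|<1.
x=-1.24: |R|=0.0736
R=−1: 1+7/8x = −1+1/8x ⇒ -3/4x=2 ⇒ x=2/(-3/4)=-2.6667
Confirm numerically:
  x=-2.381: |R|=0.83489 <1
  x=-2.078: |R|=0.64953 <1
  x=-1.590: |R|=0.32638 <1
  x=-1.408: |R|=0.19728 <1
  x=-3.226: |R|=1.29895 >1
  x=-3.121: |R|=1.24512 >1
Stable set (-2.6667, 0).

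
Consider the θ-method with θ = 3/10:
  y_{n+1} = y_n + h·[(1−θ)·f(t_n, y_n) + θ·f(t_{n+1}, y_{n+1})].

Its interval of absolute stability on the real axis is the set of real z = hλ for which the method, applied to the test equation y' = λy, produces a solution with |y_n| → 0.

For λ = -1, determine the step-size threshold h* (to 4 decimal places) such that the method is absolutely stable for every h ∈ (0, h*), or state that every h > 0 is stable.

Test eqn y'=λy, z=hλ:
  y_{n+1} = y_n + z·[7/10·y_n + 3/10·y_{n+1}] ⇒ (1 − 3/10z)y_{n+1} = (1 + 7/10z)y_n
  ⇒ R(z) = (1 + 7/10z)/(1 − 3/10z).

Solve |R(x)|<1 on ℝ⁻.
x=-1.07: |R|=0.1900
R=−1: 1+7/10x = −1+3/10x ⇒ -2/5x=2 ⇒ x=2/(-2/5)=-5.0000
Confirm numerically:
  x=-3.962: |R|=0.81029 <1
  x=-3.493: |R|=0.70565 <1
  x=-3.252: |R|=0.64608 <1
  x=-5.281: |R|=1.04349 >1
  x=-5.184: |R|=1.02880 >1
Interval (-5.0000, 0).

(-5.0000,0); λ=-1 ⇒ h* = (5)/1 = 5.0000.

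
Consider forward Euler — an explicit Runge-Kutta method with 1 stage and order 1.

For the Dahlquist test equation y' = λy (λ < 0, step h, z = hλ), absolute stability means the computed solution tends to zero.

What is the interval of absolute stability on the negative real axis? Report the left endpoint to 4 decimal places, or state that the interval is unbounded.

(-2.0000, 0).

Test eqn y'=λy, z=hλ:
  order 1, 1-stage ⇒ R(z)=1+z
  (e.g. R(-0.35)=0.65000, |R|=0.65000)

Need |R(x)|<1, x<0.
x=-0.35: |R|=0.6500
|R(-2.37)|=1.3700 |R(-1.69)|=0.6900 |R(-1.54)|=0.5400
Bisect:
  x_lo=-2.8594 |R|=1.8594  x_hi=-0.1121 |R|=0.8879
  mid=-1.48577 |R|=0.48577 →hi
  mid=-2.17260 |R|=1.17260 →lo
  mid=-1.82918 |R|=0.82918 →hi
  mid=-2.00089 |R|=1.00089 →lo
  mid=-1.91504 |R|=0.91504 →hi
  mid=-1.95796 |R|=0.95796 →hi
  mid=-1.97943 |R|=0.97943 →hi
  mid=-1.99016 |R|=0.99016 →hi
  mid=-1.99553 |R|=0.99553 →hi
  mid=-1.99821 |R|=0.99821 →hi
  ...
  [-2.00005,-1.99989] ⇒ x*=-2.0000
Stable set (-2.0000, 0).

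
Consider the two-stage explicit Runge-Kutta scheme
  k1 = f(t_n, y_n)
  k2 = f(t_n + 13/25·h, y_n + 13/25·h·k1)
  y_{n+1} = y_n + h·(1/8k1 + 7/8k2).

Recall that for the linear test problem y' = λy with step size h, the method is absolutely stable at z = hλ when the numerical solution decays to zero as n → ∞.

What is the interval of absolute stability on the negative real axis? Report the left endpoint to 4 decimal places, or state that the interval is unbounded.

Set f=λy, z=hλ:
  k1=λy_n ⇒ h·k1=z·y_n;  k2=λ(1+13/25z)y_n ⇒ h·k2=z(1+13/25z)y_n
  y_{n+1}/y_n = 1 + 1/8z + 7/8z(1+13/25z) = 1 + z + 91/200z²
  so R(z) = 1 + z + 91/200z².

Solve |R(x)|<1 on ℝ⁻.
x=-1.59: |R|=0.5603
R=1: x+91/200x²=0 ⇒ x=−200/91=-2.1978; min R=1−1/(4·91/200)=0.4505>−1
Confirm numerically:
  x=-1.367: |R|=0.48325 <1
  x=-1.191: |R|=0.45441 <1
  x=-1.147: |R|=0.45160 <1
  x=-2.548: |R|=1.40600 >1
  x=-2.452: |R|=1.28360 >1
Interval (-2.1978, 0).

(-2.1978, 0).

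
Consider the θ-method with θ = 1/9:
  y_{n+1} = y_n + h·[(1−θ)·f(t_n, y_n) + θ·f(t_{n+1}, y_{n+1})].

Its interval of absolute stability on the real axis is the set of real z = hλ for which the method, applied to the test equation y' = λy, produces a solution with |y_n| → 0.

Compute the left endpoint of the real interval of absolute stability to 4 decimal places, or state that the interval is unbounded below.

On y'=λy, z=hλ:
  y_{n+1} = y_n + z·[8/9·y_n + 1/9·y_{n+1}] ⇒ (1 − 1/9z)y_{n+1} = (1 + 8/9z)y_n
  so R(z) = (1 + 8/9z)/(1 − 1/9z).

Need |R(x)|<1, x<0.
x=-1.56: |R|=0.3295
R=−1: 1+8/9x = −1+1/9x ⇒ -7/9x=2 ⇒ x=2/(-7/9)=-2.5714
Confirm numerically:
  x=-1.887: |R|=0.55993 <1
  x=-1.718: |R|=0.44262 <1
  x=-1.515: |R|=0.29672 <1
  x=-1.035: |R|=0.07175 <1
  x=-3.054: |R|=1.28024 >1
  x=-2.873: |R|=1.17780 >1
So |R|<1 on (-2.5714, 0).

left endpoint -2.5714.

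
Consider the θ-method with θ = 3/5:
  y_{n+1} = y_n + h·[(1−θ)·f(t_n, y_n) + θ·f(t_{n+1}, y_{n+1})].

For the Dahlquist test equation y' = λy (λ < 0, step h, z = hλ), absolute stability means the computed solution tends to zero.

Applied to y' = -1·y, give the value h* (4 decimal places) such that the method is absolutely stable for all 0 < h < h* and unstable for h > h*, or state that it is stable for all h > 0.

With y'=λy (z=hλ):
  y_{n+1} = y_n + z·[2/5·y_n + 3/5·y_{n+1}] ⇒ (1 − 3/5z)y_{n+1} = (1 + 2/5z)y_n
  Hence R(z) = (1 + 2/5z)/(1 − 3/5z).

Find x<0 with |R(x)|<1.
x=-1.56: |R|=0.1942
x=-2: |R|=0.0909
x=-10: |R|=0.4286
x=-100: |R|=0.6393
θ=3/5≥1/2 ⇒ |1+2/5x|<|1−3/5x| ∀x<0 ⇒ unbounded interval.

(−∞, 0) — no finite endpoint. Any h>0 works for λ=-1.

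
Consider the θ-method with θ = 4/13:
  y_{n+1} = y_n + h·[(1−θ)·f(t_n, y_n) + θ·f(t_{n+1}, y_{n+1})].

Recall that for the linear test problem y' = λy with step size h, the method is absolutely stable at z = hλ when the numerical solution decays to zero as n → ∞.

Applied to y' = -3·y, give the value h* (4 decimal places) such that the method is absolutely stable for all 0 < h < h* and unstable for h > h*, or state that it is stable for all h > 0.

(-5.2000,0); λ=-3 ⇒ h* = (26/5)/3 = 1.7333.

Test eqn y'=λy, z=hλ:
  y_{n+1} = y_n + z·[9/13·y_n + 4/13·y_{n+1}] ⇒ (1 − 4/13z)y_{n+1} = (1 + 9/13z)y_n
  so R(z) = (1 + 9/13z)/(1 − 4/13z).

Solve |R(x)|<1 on ℝ⁻.
x=-0.84: |R|=0.3325
R=−1: 1+9/13x = −1+4/13x ⇒ -5/13x=2 ⇒ x=2/(-5/13)=-5.2000
Confirm numerically:
  x=-4.815: |R|=0.94033 <1
  x=-3.605: |R|=0.70915 <1
  x=-3.155: |R|=0.60090 <1
  x=-5.700: |R|=1.06983 >1
  x=-5.427: |R|=1.03270 >1
So |R|<1 on (-5.2000, 0).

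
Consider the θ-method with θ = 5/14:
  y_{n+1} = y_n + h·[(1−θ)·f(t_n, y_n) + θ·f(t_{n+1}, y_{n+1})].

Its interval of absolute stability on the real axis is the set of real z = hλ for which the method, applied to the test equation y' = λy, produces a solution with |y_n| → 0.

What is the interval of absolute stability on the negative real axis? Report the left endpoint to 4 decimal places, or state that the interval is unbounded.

Test eqn y'=λy, z=hλ:
  y_{n+1} = y_n + z·[9/14·y_n + 5/14·y_{n+1}] ⇒ (1 − 5/14z)y_{n+1} = (1 + 9/14z)y_n
  so R(z) = (1 + 9/14z)/(1 − 5/14z).

Need |R(x)|<1, x<0.
x=-0.6: |R|=0.5059
R=−1: 1+9/14x = −1+5/14x ⇒ -2/7x=2 ⇒ x=2/(-2/7)=-7.0000
Confirm numerically:
  x=-6.350: |R|=0.94317 <1
  x=-5.816: |R|=0.89006 <1
  x=-3.494: |R|=0.55437 <1
  x=-7.242: |R|=1.01928 >1
  x=-7.069: |R|=1.00559 >1
Interval (-7.0000, 0).

(-7.0000, 0).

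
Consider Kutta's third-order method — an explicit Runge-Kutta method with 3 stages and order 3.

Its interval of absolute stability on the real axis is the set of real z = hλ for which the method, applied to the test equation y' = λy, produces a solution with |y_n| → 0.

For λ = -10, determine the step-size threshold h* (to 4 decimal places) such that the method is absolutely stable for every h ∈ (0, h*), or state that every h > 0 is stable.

On y'=λy, z=hλ:
  order 3, 3-stage ⇒ R(z)=1+z+z^2/2+z^3/6
  (e.g. R(-1.03)=0.31833, |R|=0.31833)

Boundary: |R(x)|=1, x<0.
x=-1.03: |R|=0.3183
|R(-2.38)|=0.7947 |R(-2.1)|=0.4385 |R(-1.22)|=0.2216
Bisect:
  x_lo=-3.0678 |R|=2.1742  x_hi=-0.2450 |R|=0.7825
  mid=-1.65644 |R|=0.04203 →hi
  mid=-2.36213 |R|=0.76895 →hi
  mid=-2.71498 |R|=1.36482 →lo
  mid=-2.53855 |R|=1.04294 →lo
  mid=-2.45034 |R|=0.90030 →hi
  mid=-2.49445 |R|=0.97017 →hi
  mid=-2.51650 |R|=1.00619 →lo
  mid=-2.50547 |R|=0.98809 →hi
  mid=-2.51099 |R|=0.99711 →hi
  ...
  [-2.51288,-2.51271] ⇒ x*=-2.5127
So |R|<1 on (-2.5127, 0).

(-2.5127,0); λ=-10 ⇒ h* = 0.2513.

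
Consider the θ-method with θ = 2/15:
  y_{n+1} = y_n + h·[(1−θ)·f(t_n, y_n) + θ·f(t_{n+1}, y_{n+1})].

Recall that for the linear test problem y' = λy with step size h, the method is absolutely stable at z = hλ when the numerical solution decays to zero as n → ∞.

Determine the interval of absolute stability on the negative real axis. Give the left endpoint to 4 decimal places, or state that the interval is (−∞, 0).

z∈(-2.7273,0).

With y'=λy (z=hλ):
  y_{n+1} = y_n + z·[13/15·y_n + 2/15·y_{n+1}] ⇒ (1 − 2/15z)y_{n+1} = (1 + 13/15z)y_n
  Hence R(z) = (1 + 13/15z)/(1 − 2/15z).

Find x<0 with |R(x)|<1.
x=-0.44: |R|=0.5844
R=−1: 1+13/15x = −1+2/15x ⇒ -11/15x=2 ⇒ x=2/(-11/15)=-2.7273
Confirm numerically:
  x=-2.292: |R|=0.75551 <1
  x=-1.661: |R|=0.35984 <1
  x=-1.426: |R|=0.19819 <1
  x=-3.272: |R|=1.27813 >1
  x=-3.076: |R|=1.18135 >1
  x=-3.001: |R|=1.14337 >1
Stable set (-2.7273, 0).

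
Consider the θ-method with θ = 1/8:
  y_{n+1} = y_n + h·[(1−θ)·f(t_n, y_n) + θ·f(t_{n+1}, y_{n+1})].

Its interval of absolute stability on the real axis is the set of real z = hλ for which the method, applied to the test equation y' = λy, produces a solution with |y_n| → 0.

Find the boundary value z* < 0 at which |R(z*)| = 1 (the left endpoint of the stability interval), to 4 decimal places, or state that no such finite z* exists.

z* = -2.6667.

Set f=λy, z=hλ:
  y_{n+1} = y_n + z·[7/8·y_n + 1/8·y_{n+1}] ⇒ (1 − 1/8z)y_{n+1} = (1 + 7/8z)y_n
  Hence R(z) = (1 + 7/8z)/(1 − 1/8z).

Need |R(x)|<1, x<0.
x=-0.53: |R|=0.5029
R=−1: 1+7/8x = −1+1/8x ⇒ -3/4x=2 ⇒ x=2/(-3/4)=-2.6667
Confirm numerically:
  x=-2.325: |R|=0.80145 <1
  x=-2.077: |R|=0.64890 <1
  x=-1.774: |R|=0.45202 <1
  x=-1.743: |R|=0.43118 <1
  x=-3.127: |R|=1.24823 >1
  x=-2.939: |R|=1.14937 >1
  x=-2.725: |R|=1.03263 >1
Stable set (-2.6667, 0).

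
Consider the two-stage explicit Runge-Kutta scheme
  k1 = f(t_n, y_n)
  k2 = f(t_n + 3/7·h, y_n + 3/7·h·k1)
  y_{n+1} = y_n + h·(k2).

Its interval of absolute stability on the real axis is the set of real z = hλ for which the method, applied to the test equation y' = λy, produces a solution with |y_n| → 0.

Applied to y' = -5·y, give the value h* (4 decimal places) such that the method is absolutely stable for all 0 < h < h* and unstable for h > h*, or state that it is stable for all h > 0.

On y'=λy, z=hλ:
  k1=λy_n ⇒ h·k1=z·y_n;  k2=λ(1+3/7z)y_n ⇒ h·k2=z(1+3/7z)y_n
  y_{n+1}/y_n = 1 + z(1+3/7z) = 1 + z + 3/7z²
  Hence R(z) = 1 + z + 3/7z².

Find x<0 with |R(x)|<1.
x=-1.28: |R|=0.4222
R=1: x+3/7x²=0 ⇒ x=−7/3=-2.3333; min R=1−1/(4·3/7)=0.4167>−1
Confirm numerically:
  x=-1.801: |R|=0.58911 <1
  x=-1.743: |R|=0.55902 <1
  x=-1.669: |R|=0.52481 <1
  x=-2.769: |R|=1.51701 >1
  x=-2.457: |R|=1.13022 >1
Interval (-2.3333, 0).

(-2.3333,0); λ=-5 ⇒ h* = (7/3)/5 = 0.4667.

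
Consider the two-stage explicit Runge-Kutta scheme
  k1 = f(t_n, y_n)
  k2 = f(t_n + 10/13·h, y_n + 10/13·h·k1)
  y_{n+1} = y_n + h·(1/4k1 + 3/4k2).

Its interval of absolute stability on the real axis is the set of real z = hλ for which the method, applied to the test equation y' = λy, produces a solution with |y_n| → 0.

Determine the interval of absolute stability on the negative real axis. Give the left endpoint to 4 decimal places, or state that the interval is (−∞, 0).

Test eqn y'=λy, z=hλ:
  k1=λy_n ⇒ h·k1=z·y_n;  k2=λ(1+10/13z)y_n ⇒ h·k2=z(1+10/13z)y_n
  y_{n+1}/y_n = 1 + 1/4z + 3/4z(1+10/13z) = 1 + z + 15/26z²
  R(z) = 1 + z + 15/26z².

Find x<0 with |R(x)|<1.
x=-0.69: |R|=0.5847
R=1: x+15/26x²=0 ⇒ x=−26/15=-1.7333; min R=1−1/(4·15/26)=0.5667>−1
Confirm numerically:
  x=-1.584: |R|=0.86353 <1
  x=-1.475: |R|=0.78017 <1
  x=-1.180: |R|=0.62331 <1
  x=-0.973: |R|=0.57319 <1
  x=-2.262: |R|=1.68991 >1
  x=-2.121: |R|=1.47437 >1
  x=-1.871: |R|=1.14860 >1
So |R|<1 on (-1.7333, 0).

z∈(-1.7333,0).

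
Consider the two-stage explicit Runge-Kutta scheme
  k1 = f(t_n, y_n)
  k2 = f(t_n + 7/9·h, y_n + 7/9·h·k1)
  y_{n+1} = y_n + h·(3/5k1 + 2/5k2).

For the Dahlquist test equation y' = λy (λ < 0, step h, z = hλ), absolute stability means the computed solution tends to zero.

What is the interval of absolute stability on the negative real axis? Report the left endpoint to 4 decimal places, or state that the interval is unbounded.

On y'=λy, z=hλ:
  k1=λy_n ⇒ h·k1=z·y_n;  k2=λ(1+7/9z)y_n ⇒ h·k2=z(1+7/9z)y_n
  y_{n+1}/y_n = 1 + 3/5z + 2/5z(1+7/9z) = 1 + z + 14/45z²
  R(z) = 1 + z + 14/45z².

Find x<0 with |R(x)|<1.
x=-0.96: |R|=0.3267
R=1: x+14/45x²=0 ⇒ x=−45/14=-3.2143; min R=1−1/(4·14/45)=0.1964>−1
Confirm numerically:
  x=-2.590: |R|=0.49696 <1
  x=-2.057: |R|=0.25939 <1
  x=-2.017: |R|=0.24869 <1
  x=-1.562: |R|=0.19706 <1
  x=-3.693: |R|=1.55001 >1
  x=-3.286: |R|=1.07331 >1
So |R|<1 on (-3.2143, 0).

z∈(-3.2143,0).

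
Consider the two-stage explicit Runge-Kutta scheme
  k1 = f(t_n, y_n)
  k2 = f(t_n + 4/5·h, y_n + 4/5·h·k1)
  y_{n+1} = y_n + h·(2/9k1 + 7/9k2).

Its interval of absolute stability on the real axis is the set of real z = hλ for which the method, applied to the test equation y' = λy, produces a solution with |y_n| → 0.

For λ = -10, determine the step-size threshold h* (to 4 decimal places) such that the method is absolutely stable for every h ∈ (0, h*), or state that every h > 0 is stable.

Test eqn y'=λy, z=hλ:
  k1=λy_n ⇒ h·k1=z·y_n;  k2=λ(1+4/5z)y_n ⇒ h·k2=z(1+4/5z)y_n
  y_{n+1}/y_n = 1 + 2/9z + 7/9z(1+4/5z) = 1 + z + 28/45z²
  ⇒ R(z) = 1 + z + 28/45z².

Need |R(x)|<1, x<0.
x=-0.91: |R|=0.6053
R=1: x+28/45x²=0 ⇒ x=−45/28=-1.6071; min R=1−1/(4·28/45)=0.5982>−1
Confirm numerically:
  x=-1.369: |R|=0.79714 <1
  x=-0.869: |R|=0.60088 <1
  x=-0.721: |R|=0.60246 <1
  x=-0.713: |R|=0.60332 <1
  x=-2.097: |R|=1.63917 >1
  x=-1.888: |R|=1.32994 >1
Interval (-1.6071, 0).

(-1.6071,0); λ=-10 ⇒ h* = (45/28)/10 = 0.1607.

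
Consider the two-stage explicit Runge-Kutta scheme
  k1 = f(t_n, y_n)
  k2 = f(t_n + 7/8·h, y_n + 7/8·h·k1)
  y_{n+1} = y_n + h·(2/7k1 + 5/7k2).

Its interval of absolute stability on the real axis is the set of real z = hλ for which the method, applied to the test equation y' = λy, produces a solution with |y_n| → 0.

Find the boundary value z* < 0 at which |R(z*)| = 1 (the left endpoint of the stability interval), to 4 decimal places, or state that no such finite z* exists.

Set f=λy, z=hλ:
  k1=λy_n ⇒ h·k1=z·y_n;  k2=λ(1+7/8z)y_n ⇒ h·k2=z(1+7/8z)y_n
  y_{n+1}/y_n = 1 + 2/7z + 5/7z(1+7/8z) = 1 + z + 5/8z²
  so R(z) = 1 + z + 5/8z².

Find x<0 with |R(x)|<1.
x=-1.75: |R|=1.1641
R=1: x+5/8x²=0 ⇒ x=−8/5=-1.6000; min R=1−1/(4·5/8)=0.6000>−1
Confirm numerically:
  x=-1.474: |R|=0.88392 <1
  x=-1.406: |R|=0.82952 <1
  x=-1.016: |R|=0.62916 <1
  x=-1.010: |R|=0.62756 <1
  x=-1.828: |R|=1.26049 >1
  x=-1.733: |R|=1.14406 >1
  x=-1.731: |R|=1.14173 >1
So |R|<1 on (-1.6000, 0).

z* = -1.6000.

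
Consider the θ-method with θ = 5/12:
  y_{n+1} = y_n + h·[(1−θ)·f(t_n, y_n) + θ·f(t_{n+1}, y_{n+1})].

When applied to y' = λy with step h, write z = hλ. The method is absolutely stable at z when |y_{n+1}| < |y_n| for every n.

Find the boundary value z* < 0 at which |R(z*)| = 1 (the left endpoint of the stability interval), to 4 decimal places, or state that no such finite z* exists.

left endpoint -12.0000.

Test eqn y'=λy, z=hλ:
  y_{n+1} = y_n + z·[7/12·y_n + 5/12·y_{n+1}] ⇒ (1 − 5/12z)y_{n+1} = (1 + 7/12z)y_n
  ⇒ R(z) = (1 + 7/12z)/(1 − 5/12z).

Need |R(x)|<1, x<0.
x=-0.82: |R|=0.3888
R=−1: 1+7/12x = −1+5/12x ⇒ -1/6x=2 ⇒ x=2/(-1/6)=-12.0000
Confirm numerically:
  x=-11.797: |R|=0.99428 <1
  x=-9.551: |R|=0.91803 <1
  x=-9.372: |R|=0.91070 <1
  x=-6.471: |R|=0.75069 <1
  x=-12.570: |R|=1.01523 >1
  x=-12.402: |R|=1.01086 >1
  x=-12.021: |R|=1.00058 >1
Stable set (-12.0000, 0).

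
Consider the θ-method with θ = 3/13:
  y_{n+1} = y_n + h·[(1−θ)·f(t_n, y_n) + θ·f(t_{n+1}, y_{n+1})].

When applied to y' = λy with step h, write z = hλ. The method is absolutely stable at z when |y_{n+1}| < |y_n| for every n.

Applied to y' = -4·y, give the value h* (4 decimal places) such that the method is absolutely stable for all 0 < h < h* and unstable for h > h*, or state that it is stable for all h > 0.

(-3.7143,0); λ=-4 ⇒ h* = (26/7)/4 = 0.9286.

With y'=λy (z=hλ):
  y_{n+1} = y_n + z·[10/13·y_n + 3/13·y_{n+1}] ⇒ (1 − 3/13z)y_{n+1} = (1 + 10/13z)y_n
  so R(z) = (1 + 10/13z)/(1 − 3/13z).

Find x<0 with |R(x)|<1.
x=-1.2: |R|=0.0602
R=−1: 1+10/13x = −1+3/13x ⇒ -7/13x=2 ⇒ x=2/(-7/13)=-3.7143
Confirm numerically:
  x=-3.429: |R|=0.91424 <1
  x=-3.314: |R|=0.87787 <1
  x=-1.955: |R|=0.34720 <1
  x=-1.487: |R|=0.10710 <1
  x=-4.163: |R|=1.12323 >1
  x=-4.049: |R|=1.09317 >1
Interval (-3.7143, 0).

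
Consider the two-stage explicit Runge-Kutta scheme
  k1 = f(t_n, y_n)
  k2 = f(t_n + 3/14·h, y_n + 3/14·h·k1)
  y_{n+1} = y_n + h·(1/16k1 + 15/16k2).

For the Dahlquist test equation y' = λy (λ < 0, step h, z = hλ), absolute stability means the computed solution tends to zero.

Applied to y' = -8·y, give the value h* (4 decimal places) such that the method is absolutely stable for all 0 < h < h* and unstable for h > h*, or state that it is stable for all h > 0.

Test eqn y'=λy, z=hλ:
  k1=λy_n ⇒ h·k1=z·y_n;  k2=λ(1+3/14z)y_n ⇒ h·k2=z(1+3/14z)y_n
  y_{n+1}/y_n = 1 + 1/16z + 15/16z(1+3/14z) = 1 + z + 45/224z²
  so R(z) = 1 + z + 45/224z².

Boundary: |R(x)|=1, x<0.
x=-1.18: |R|=0.0997
R=1: x+45/224x²=0 ⇒ x=−224/45=-4.9778; min R=1−1/(4·45/224)=-0.2444>−1
Confirm numerically:
  x=-4.811: |R|=0.83881 <1
  x=-4.806: |R|=0.83415 <1
  x=-4.089: |R|=0.26991 <1
  x=-3.414: |R|=0.07251 <1
  x=-5.455: |R|=1.52297 >1
  x=-5.214: |R|=1.24743 >1
  x=-5.009: |R|=1.03142 >1
Interval (-4.9778, 0).

(-4.9778,0); λ=-8 ⇒ h* = (224/45)/8 = 0.6222.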